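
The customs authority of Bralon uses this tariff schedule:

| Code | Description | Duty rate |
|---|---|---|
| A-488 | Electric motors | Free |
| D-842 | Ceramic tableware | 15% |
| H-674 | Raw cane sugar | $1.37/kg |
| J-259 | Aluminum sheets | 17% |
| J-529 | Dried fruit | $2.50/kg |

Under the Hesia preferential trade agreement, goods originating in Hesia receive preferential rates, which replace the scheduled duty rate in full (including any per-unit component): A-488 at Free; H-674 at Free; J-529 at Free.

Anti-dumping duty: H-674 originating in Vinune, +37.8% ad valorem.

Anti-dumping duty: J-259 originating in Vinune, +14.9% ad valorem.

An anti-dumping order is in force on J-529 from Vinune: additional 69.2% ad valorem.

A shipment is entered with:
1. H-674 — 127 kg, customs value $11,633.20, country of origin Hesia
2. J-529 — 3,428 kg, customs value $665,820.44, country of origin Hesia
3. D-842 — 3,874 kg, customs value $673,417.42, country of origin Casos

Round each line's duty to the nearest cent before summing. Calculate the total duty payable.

Line 1 (H-674, Hesia, 127 kg, $11,633.20):
Base rate for H-674 is $1.37/kg.
Origin Hesia qualifies under the Bralon–Hesia agreement and H-674 is covered: preferential rate Free applies instead.
The additional-duty order on H-674 targets Vinune, not Hesia; it does not apply.
Duty = $11,633.20 × 0% = $0.00.
Line 2 (J-529, Hesia, 3,428 kg, $665,820.44):
Base rate for J-529 is $2.50/kg.
Origin Hesia qualifies under the Bralon–Hesia agreement and J-529 is covered: preferential rate Free applies instead.
The additional-duty order on J-529 targets Vinune, not Hesia; it does not apply.
Duty = $665,820.44 × 0% = $0.00.
Line 3 (D-842, Casos, 3,874 kg, $673,417.42):
Base rate for D-842 is 15%.
Duty = $673,417.42 × 15% = $101,012.61.
Total = $0.00 + $0.00 + $101,012.61 = $101,012.61.

$101,012.61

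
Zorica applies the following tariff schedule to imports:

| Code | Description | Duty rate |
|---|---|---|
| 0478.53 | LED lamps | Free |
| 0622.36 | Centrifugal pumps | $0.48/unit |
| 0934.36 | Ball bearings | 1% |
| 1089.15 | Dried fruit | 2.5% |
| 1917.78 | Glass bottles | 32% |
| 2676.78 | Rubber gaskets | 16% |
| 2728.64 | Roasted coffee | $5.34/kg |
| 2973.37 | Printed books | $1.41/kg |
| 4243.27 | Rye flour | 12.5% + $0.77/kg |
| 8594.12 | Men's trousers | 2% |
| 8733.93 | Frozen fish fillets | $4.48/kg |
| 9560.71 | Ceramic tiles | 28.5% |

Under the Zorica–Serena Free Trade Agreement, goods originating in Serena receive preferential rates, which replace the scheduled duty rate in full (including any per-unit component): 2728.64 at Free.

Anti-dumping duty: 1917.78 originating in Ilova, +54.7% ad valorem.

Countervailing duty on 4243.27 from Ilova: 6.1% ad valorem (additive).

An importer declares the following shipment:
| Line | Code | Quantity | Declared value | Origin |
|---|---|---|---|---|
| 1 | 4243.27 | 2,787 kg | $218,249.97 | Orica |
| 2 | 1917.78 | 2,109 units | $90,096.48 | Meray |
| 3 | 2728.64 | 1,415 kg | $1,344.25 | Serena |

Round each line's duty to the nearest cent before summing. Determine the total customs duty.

Line 1 (4243.27, Orica, 2,787 kg, $218,249.97):
Base rate for 4243.27 is 12.5% + $0.77/kg.
The additional-duty order on 4243.27 targets Ilova, not Orica; it does not apply.
Duty = $218,249.97 × 12.5% + 2,787 × $0.77 = $29,427.24.
Line 2 (1917.78, Meray, 2,109 units, $90,096.48):
Base rate for 1917.78 is 32%.
The additional-duty order on 1917.78 targets Ilova, not Meray; it does not apply.
Duty = $90,096.48 × 32% = $28,830.87.
Line 3 (2728.64, Serena, 1,415 kg, $1,344.25):
Base rate for 2728.64 is $5.34/kg.
Origin Serena qualifies under the Zorica–Serena agreement and 2728.64 is covered: preferential rate Free applies instead.
Duty = $1,344.25 × 0% = $0.00.
Total = $29,427.24 + $28,830.87 + $0.00 = $58,258.11.

$58,258.11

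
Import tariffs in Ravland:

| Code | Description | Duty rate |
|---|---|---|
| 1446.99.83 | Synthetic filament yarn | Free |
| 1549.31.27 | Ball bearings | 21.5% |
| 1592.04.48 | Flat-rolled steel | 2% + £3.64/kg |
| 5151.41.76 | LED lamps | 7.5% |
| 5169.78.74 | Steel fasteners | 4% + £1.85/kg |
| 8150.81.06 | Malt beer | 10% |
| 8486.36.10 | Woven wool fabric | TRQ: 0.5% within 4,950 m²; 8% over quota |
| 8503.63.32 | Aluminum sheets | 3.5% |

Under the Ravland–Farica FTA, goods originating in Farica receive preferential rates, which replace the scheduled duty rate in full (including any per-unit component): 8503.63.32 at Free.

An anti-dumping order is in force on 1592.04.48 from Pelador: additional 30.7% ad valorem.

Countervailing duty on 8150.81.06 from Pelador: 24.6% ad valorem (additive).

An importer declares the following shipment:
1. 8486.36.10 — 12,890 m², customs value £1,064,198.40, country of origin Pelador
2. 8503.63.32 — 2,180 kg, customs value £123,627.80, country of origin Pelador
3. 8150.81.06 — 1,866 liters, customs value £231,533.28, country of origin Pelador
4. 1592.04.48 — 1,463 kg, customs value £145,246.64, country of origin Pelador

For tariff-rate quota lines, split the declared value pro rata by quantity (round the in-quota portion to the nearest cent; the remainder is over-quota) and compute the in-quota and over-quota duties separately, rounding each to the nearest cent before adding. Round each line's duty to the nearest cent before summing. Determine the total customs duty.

Line 1 (8486.36.10, Pelador, 12,890 m², £1,064,198.40):
Code 8486.36.10 is under a tariff-rate quota (threshold 4,950 m²). In-quota: 4,950 m² at 0.5%; over-quota: 7,940 m² at 8%.
Pro-rata value split: in-quota = £1,064,198.40 × 4,950/12,890 = £408,672.00; over-quota = £1,064,198.40 − £408,672.00 = £655,526.40.
In-quota duty = £408,672.00 × 0.5% = £2,043.36. Over-quota duty = £655,526.40 × 8% = £52,442.11.
Line duty = £2,043.36 + £52,442.11 = £54,485.47.
Line 2 (8503.63.32, Pelador, 2,180 kg, £123,627.80):
Base rate for 8503.63.32 is 3.5%.
8503.63.32 has an FTA preferential rate, but origin Pelador is not Farica; base rate stands.
Duty = £123,627.80 × 3.5% = £4,326.97.
Line 3 (8150.81.06, Pelador, 1,866 liters, £231,533.28):
Base rate for 8150.81.06 is 10%.
Additional duty on 8150.81.06 from Pelador: +24.6%. Applied ad valorem rate: 10% + 24.6% = 34.6%.
Duty = £231,533.28 × 34.6% = £80,110.51.
Line 4 (1592.04.48, Pelador, 1,463 kg, £145,246.64):
Base rate for 1592.04.48 is 2% + £3.64/kg.
Additional duty on 1592.04.48 from Pelador: +30.7%. Applied ad valorem rate: 2% + 30.7% = 32.7%.
Duty = £145,246.64 × 32.7% + 1,463 × £3.64 = £52,820.97.
Total = £54,485.47 + £4,326.97 + £80,110.51 + £52,820.97 = £191,743.92.

£191,743.92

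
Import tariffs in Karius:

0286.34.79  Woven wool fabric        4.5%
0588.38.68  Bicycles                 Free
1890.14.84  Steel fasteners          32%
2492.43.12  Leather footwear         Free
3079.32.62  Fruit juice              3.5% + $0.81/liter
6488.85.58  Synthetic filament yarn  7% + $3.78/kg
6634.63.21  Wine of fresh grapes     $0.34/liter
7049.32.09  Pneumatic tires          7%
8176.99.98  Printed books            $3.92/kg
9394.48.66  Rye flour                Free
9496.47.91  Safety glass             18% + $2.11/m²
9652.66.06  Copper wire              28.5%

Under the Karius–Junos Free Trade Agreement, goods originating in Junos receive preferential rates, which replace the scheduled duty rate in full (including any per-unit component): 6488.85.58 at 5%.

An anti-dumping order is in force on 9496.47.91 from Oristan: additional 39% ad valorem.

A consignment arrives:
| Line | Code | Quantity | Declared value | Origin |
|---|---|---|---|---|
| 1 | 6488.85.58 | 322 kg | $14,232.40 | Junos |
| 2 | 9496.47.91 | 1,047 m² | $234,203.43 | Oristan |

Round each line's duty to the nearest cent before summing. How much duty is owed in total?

$136,416.75

Line 1 (6488.85.58, Junos, 322 kg, $14,232.40):
Base rate for 6488.85.58 is 7% + $3.78/kg.
Origin Junos qualifies under the Karius–Junos agreement and 6488.85.58 is covered: preferential rate 5% applies instead.
Duty = $14,232.40 × 5% = $711.62.
Line 2 (9496.47.91, Oristan, 1,047 m², $234,203.43):
Base rate for 9496.47.91 is 18% + $2.11/m².
Additional duty on 9496.47.91 from Oristan: +39%. Applied ad valorem rate: 18% + 39% = 57%.
Duty = $234,203.43 × 57% + 1,047 × $2.11 = $135,705.13.
Total = $711.62 + $135,705.13 = $136,416.75.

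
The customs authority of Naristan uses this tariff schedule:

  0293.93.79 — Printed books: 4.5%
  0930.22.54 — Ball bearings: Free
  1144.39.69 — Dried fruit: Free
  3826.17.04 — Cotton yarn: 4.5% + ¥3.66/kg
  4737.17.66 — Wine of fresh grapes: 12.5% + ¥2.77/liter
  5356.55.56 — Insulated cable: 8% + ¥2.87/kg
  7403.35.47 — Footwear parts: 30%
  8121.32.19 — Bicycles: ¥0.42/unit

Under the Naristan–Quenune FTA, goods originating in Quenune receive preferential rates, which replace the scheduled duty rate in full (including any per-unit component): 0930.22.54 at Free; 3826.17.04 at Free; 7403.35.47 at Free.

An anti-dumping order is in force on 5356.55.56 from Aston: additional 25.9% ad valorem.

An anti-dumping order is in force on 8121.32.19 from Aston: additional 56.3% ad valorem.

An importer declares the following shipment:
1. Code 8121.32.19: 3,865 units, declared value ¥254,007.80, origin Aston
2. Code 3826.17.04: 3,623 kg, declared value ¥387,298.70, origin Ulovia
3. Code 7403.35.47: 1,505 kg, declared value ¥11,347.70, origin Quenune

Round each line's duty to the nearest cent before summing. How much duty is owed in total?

Line 1 (8121.32.19, Aston, 3,865 units, ¥254,007.80):
Base rate for 8121.32.19 is ¥0.42/unit.
Additional duty on 8121.32.19 from Aston: +56.3% ad valorem. Applied ad valorem rate = 56.3%.
Duty = ¥254,007.80 × 56.3% + 3,865 × ¥0.42 = ¥144,629.69.
Line 2 (3826.17.04, Ulovia, 3,623 kg, ¥387,298.70):
Base rate for 3826.17.04 is 4.5% + ¥3.66/kg.
3826.17.04 has an FTA preferential rate, but origin Ulovia is not Quenune; base rate stands.
Duty = ¥387,298.70 × 4.5% + 3,623 × ¥3.66 = ¥30,688.62.
Line 3 (7403.35.47, Quenune, 1,505 kg, ¥11,347.70):
Base rate for 7403.35.47 is 30%.
Origin Quenune qualifies under the Naristan–Quenune agreement and 7403.35.47 is covered: preferential rate Free applies instead.
Duty = ¥11,347.70 × 0% = ¥0.00.
Total = ¥144,629.69 + ¥30,688.62 + ¥0.00 = ¥175,318.31.

¥175,318.31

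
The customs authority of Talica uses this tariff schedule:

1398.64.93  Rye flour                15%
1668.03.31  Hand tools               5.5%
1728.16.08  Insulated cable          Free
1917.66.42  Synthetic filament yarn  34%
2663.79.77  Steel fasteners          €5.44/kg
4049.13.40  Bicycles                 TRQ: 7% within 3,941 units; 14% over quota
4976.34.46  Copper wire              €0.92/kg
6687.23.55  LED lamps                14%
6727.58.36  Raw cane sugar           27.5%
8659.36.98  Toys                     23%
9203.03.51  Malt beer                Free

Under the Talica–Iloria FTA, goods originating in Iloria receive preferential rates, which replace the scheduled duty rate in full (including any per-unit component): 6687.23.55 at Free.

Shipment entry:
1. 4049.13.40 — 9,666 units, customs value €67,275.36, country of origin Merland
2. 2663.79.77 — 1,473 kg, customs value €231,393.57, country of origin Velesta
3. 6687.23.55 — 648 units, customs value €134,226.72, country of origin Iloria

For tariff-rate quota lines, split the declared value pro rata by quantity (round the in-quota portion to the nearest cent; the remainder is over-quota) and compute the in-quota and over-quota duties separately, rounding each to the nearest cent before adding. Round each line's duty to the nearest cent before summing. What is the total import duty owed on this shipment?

€15,511.62

Line 1 (4049.13.40, Merland, 9,666 units, €67,275.36):
Code 4049.13.40 is under a tariff-rate quota (threshold 3,941 units). In-quota: 3,941 units at 7%; over-quota: 5,725 units at 14%.
Pro-rata value split: in-quota = €67,275.36 × 3,941/9,666 = €27,429.36; over-quota = €67,275.36 − €27,429.36 = €39,846.00.
In-quota duty = €27,429.36 × 7% = €1,920.06. Over-quota duty = €39,846.00 × 14% = €5,578.44.
Line duty = €1,920.06 + €5,578.44 = €7,498.50.
Line 2 (2663.79.77, Velesta, 1,473 kg, €231,393.57):
Base rate for 2663.79.77 is €5.44/kg.
Duty = 1,473 × €5.44 = €8,013.12.
Line 3 (6687.23.55, Iloria, 648 units, €134,226.72):
Base rate for 6687.23.55 is 14%.
Origin Iloria qualifies under the Talica–Iloria agreement and 6687.23.55 is covered: preferential rate Free applies instead.
Duty = €134,226.72 × 0% = €0.00.
Total = €7,498.50 + €8,013.12 + €0.00 = €15,511.62.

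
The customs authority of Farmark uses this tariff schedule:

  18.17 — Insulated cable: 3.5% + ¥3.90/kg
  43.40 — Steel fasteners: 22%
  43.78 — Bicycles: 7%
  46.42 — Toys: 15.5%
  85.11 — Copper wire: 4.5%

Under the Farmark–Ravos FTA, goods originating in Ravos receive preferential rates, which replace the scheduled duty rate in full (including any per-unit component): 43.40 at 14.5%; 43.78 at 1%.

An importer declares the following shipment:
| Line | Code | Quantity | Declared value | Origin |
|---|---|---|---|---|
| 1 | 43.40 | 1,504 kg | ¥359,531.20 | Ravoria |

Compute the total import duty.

¥79,096.86

Line 1 (43.40, Ravoria, 1,504 kg, ¥359,531.20):
Base rate for 43.40 is 22%.
43.40 has an FTA preferential rate, but origin Ravoria is not Ravos; base rate stands.
Duty = ¥359,531.20 × 22% = ¥79,096.86.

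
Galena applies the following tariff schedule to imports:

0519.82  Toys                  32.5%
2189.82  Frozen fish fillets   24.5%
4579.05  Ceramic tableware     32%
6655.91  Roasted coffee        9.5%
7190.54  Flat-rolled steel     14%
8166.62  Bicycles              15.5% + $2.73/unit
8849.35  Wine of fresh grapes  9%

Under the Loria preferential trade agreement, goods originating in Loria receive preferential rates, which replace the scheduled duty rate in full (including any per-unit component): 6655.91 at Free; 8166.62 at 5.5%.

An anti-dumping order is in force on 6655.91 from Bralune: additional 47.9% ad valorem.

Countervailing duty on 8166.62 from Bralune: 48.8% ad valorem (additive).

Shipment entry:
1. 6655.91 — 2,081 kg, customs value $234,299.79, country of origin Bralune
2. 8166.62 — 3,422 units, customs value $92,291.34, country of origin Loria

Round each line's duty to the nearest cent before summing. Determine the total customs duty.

$139,564.10

Line 1 (6655.91, Bralune, 2,081 kg, $234,299.79):
Base rate for 6655.91 is 9.5%.
6655.91 has an FTA preferential rate, but origin Bralune is not Loria; base rate stands.
Additional duty on 6655.91 from Bralune: +47.9%. Applied ad valorem rate: 9.5% + 47.9% = 57.4%.
Duty = $234,299.79 × 57.4% = $134,488.08.
Line 2 (8166.62, Loria, 3,422 units, $92,291.34):
Base rate for 8166.62 is 15.5% + $2.73/unit.
Origin Loria qualifies under the Galena–Loria agreement and 8166.62 is covered: preferential rate 5.5% applies instead.
The additional-duty order on 8166.62 targets Bralune, not Loria; it does not apply.
Duty = $92,291.34 × 5.5% = $5,076.02.
Total = $134,488.08 + $5,076.02 = $139,564.10.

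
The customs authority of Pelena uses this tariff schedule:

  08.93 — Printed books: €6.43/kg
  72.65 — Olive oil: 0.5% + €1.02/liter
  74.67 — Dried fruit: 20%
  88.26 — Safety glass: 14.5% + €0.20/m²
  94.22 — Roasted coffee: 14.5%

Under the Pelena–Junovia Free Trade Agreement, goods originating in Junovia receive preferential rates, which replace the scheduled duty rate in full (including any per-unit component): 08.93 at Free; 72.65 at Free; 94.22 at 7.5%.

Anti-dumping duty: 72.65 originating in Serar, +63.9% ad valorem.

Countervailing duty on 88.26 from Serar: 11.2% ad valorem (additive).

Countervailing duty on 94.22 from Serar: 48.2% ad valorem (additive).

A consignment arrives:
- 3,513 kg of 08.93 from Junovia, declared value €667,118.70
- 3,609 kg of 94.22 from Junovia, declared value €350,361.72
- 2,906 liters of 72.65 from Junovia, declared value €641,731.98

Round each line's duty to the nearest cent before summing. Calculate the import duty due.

€26,277.13

Line 1 (08.93, Junovia, 3,513 kg, €667,118.70):
Base rate for 08.93 is €6.43/kg.
Origin Junovia qualifies under the Pelena–Junovia agreement and 08.93 is covered: preferential rate Free applies instead.
Duty = €667,118.70 × 0% = €0.00.
Line 2 (94.22, Junovia, 3,609 kg, €350,361.72):
Base rate for 94.22 is 14.5%.
Origin Junovia qualifies under the Pelena–Junovia agreement and 94.22 is covered: preferential rate 7.5% applies instead.
The additional-duty order on 94.22 targets Serar, not Junovia; it does not apply.
Duty = €350,361.72 × 7.5% = €26,277.13.
Line 3 (72.65, Junovia, 2,906 liters, €641,731.98):
Base rate for 72.65 is 0.5% + €1.02/liter.
Origin Junovia qualifies under the Pelena–Junovia agreement and 72.65 is covered: preferential rate Free applies instead.
The additional-duty order on 72.65 targets Serar, not Junovia; it does not apply.
Duty = €641,731.98 × 0% = €0.00.
Total = €0.00 + €26,277.13 + €0.00 = €26,277.13.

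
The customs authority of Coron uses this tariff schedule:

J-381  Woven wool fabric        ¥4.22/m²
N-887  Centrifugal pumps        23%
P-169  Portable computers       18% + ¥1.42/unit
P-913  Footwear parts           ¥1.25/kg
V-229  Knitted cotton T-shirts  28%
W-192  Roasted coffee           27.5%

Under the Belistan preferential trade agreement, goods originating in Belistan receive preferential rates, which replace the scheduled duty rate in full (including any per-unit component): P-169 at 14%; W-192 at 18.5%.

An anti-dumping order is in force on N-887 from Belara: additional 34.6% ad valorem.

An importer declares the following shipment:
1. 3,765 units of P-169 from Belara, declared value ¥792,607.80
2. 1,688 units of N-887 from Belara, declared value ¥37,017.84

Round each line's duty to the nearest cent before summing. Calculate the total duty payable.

¥169,337.98

Line 1 (P-169, Belara, 3,765 units, ¥792,607.80):
Base rate for P-169 is 18% + ¥1.42/unit.
P-169 has an FTA preferential rate, but origin Belara is not Belistan; base rate stands.
Duty = ¥792,607.80 × 18% + 3,765 × ¥1.42 = ¥148,015.70.
Line 2 (N-887, Belara, 1,688 units, ¥37,017.84):
Base rate for N-887 is 23%.
Additional duty on N-887 from Belara: +34.6%. Applied ad valorem rate: 23% + 34.6% = 57.6%.
Duty = ¥37,017.84 × 57.6% = ¥21,322.28.
Total = ¥148,015.70 + ¥21,322.28 = ¥169,337.98.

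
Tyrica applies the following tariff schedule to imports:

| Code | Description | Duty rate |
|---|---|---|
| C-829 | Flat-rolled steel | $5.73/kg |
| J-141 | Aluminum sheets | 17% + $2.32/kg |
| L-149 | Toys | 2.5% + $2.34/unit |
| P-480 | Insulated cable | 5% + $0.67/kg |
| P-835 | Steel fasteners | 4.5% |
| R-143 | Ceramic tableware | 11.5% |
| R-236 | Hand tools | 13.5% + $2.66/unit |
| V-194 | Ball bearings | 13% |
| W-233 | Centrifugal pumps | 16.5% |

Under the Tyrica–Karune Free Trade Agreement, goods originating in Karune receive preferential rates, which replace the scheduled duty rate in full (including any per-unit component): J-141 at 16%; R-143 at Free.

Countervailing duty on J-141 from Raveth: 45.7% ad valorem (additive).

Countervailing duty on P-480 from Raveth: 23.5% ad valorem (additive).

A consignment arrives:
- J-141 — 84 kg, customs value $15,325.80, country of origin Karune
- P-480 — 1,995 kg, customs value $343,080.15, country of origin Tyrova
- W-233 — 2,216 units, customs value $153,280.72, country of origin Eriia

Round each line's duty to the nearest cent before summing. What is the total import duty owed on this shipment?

$46,234.11

Line 1 (J-141, Karune, 84 kg, $15,325.80):
Base rate for J-141 is 17% + $2.32/kg.
Origin Karune qualifies under the Tyrica–Karune agreement and J-141 is covered: preferential rate 16% applies instead.
The additional-duty order on J-141 targets Raveth, not Karune; it does not apply.
Duty = $15,325.80 × 16% = $2,452.13.
Line 2 (P-480, Tyrova, 1,995 kg, $343,080.15):
Base rate for P-480 is 5% + $0.67/kg.
The additional-duty order on P-480 targets Raveth, not Tyrova; it does not apply.
Duty = $343,080.15 × 5% + 1,995 × $0.67 = $18,490.66.
Line 3 (W-233, Eriia, 2,216 units, $153,280.72):
Base rate for W-233 is 16.5%.
Duty = $153,280.72 × 16.5% = $25,291.32.
Total = $2,452.13 + $18,490.66 + $25,291.32 = $46,234.11.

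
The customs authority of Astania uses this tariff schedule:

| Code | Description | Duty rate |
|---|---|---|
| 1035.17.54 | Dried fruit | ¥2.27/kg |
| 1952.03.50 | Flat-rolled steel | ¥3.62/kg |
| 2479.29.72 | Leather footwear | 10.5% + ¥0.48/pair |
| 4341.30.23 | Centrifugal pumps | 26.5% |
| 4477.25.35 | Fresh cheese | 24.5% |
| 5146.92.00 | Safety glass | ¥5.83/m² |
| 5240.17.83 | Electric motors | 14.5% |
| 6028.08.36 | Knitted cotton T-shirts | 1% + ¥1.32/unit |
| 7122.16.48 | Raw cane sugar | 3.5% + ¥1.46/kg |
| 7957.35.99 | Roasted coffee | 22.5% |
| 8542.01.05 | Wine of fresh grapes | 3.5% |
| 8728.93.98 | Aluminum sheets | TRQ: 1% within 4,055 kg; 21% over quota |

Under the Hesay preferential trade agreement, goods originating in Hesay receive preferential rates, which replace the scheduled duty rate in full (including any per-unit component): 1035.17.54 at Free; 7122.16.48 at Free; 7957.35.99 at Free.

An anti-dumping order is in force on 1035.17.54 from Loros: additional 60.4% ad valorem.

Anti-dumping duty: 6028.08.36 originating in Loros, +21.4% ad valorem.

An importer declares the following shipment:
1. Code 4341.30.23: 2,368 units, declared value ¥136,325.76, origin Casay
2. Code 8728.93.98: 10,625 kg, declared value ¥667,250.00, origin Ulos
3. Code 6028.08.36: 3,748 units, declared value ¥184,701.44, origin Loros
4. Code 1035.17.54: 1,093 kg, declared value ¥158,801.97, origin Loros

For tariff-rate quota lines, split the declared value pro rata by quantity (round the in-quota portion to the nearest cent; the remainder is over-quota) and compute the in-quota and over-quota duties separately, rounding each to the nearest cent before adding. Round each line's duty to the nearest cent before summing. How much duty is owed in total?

Line 1 (4341.30.23, Casay, 2,368 units, ¥136,325.76):
Base rate for 4341.30.23 is 26.5%.
Duty = ¥136,325.76 × 26.5% = ¥36,126.33.
Line 2 (8728.93.98, Ulos, 10,625 kg, ¥667,250.00):
Code 8728.93.98 is under a tariff-rate quota (threshold 4,055 kg). In-quota: 4,055 kg at 1%; over-quota: 6,570 kg at 21%.
Pro-rata value split: in-quota = ¥667,250.00 × 4,055/10,625 = ¥254,654.00; over-quota = ¥667,250.00 − ¥254,654.00 = ¥412,596.00.
In-quota duty = ¥254,654.00 × 1% = ¥2,546.54. Over-quota duty = ¥412,596.00 × 21% = ¥86,645.16.
Line duty = ¥2,546.54 + ¥86,645.16 = ¥89,191.70.
Line 3 (6028.08.36, Loros, 3,748 units, ¥184,701.44):
Base rate for 6028.08.36 is 1% + ¥1.32/unit.
Additional duty on 6028.08.36 from Loros: +21.4%. Applied ad valorem rate: 1% + 21.4% = 22.4%.
Duty = ¥184,701.44 × 22.4% + 3,748 × ¥1.32 = ¥46,320.48.
Line 4 (1035.17.54, Loros, 1,093 kg, ¥158,801.97):
Base rate for 1035.17.54 is ¥2.27/kg.
1035.17.54 has an FTA preferential rate, but origin Loros is not Hesay; base rate stands.
Additional duty on 1035.17.54 from Loros: +60.4% ad valorem. Applied ad valorem rate = 60.4%.
Duty = ¥158,801.97 × 60.4% + 1,093 × ¥2.27 = ¥98,397.50.
Total = ¥36,126.33 + ¥89,191.70 + ¥46,320.48 + ¥98,397.50 = ¥270,036.01.

¥270,036.01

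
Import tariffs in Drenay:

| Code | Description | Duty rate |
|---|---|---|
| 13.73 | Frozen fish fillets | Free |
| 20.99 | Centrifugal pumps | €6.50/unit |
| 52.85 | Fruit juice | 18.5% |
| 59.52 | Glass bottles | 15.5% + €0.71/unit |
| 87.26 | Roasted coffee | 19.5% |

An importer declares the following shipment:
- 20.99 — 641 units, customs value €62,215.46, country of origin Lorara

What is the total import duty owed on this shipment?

€4,166.50

Line 1 (20.99, Lorara, 641 units, €62,215.46):
Base rate for 20.99 is €6.50/unit.
Duty = 641 × €6.50 = €4,166.50.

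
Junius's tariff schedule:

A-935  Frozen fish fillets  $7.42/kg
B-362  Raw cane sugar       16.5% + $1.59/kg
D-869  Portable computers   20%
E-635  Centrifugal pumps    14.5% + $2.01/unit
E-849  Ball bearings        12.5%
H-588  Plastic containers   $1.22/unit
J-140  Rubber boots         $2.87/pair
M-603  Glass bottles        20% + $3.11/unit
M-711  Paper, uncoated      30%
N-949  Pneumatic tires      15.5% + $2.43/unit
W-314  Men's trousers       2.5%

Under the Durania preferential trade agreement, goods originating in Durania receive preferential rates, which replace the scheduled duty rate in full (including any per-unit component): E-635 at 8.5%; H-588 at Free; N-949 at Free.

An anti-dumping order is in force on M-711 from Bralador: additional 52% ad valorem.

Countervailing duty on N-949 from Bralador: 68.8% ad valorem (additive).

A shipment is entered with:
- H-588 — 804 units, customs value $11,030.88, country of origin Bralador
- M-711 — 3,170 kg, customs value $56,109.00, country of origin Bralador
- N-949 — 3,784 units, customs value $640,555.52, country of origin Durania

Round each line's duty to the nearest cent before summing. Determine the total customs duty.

$46,990.26

Line 1 (H-588, Bralador, 804 units, $11,030.88):
Base rate for H-588 is $1.22/unit.
H-588 has an FTA preferential rate, but origin Bralador is not Durania; base rate stands.
Duty = 804 × $1.22 = $980.88.
Line 2 (M-711, Bralador, 3,170 kg, $56,109.00):
Base rate for M-711 is 30%.
Additional duty on M-711 from Bralador: +52%. Applied ad valorem rate: 30% + 52% = 82%.
Duty = $56,109.00 × 82% = $46,009.38.
Line 3 (N-949, Durania, 3,784 units, $640,555.52):
Base rate for N-949 is 15.5% + $2.43/unit.
Origin Durania qualifies under the Junius–Durania agreement and N-949 is covered: preferential rate Free applies instead.
The additional-duty order on N-949 targets Bralador, not Durania; it does not apply.
Duty = $640,555.52 × 0% = $0.00.
Total = $980.88 + $46,009.38 + $0.00 = $46,990.26.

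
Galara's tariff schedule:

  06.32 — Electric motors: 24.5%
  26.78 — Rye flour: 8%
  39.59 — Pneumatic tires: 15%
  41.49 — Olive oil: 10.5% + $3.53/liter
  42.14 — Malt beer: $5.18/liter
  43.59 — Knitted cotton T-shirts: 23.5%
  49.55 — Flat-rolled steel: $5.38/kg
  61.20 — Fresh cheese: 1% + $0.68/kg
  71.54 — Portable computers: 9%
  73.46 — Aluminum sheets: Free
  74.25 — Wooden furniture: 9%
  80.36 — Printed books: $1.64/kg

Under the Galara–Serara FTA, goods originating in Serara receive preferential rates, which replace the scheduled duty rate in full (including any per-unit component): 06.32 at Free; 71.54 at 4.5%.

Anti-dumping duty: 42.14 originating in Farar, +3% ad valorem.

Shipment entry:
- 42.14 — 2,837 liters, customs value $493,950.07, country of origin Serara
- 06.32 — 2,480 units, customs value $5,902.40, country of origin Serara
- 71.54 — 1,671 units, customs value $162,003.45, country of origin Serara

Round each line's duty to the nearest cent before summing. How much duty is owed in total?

$21,985.82

Line 1 (42.14, Serara, 2,837 liters, $493,950.07):
Base rate for 42.14 is $5.18/liter.
Origin Serara is the FTA partner but 42.14 is not on the preference list; base rate stands.
The additional-duty order on 42.14 targets Farar, not Serara; it does not apply.
Duty = 2,837 × $5.18 = $14,695.66.
Line 2 (06.32, Serara, 2,480 units, $5,902.40):
Base rate for 06.32 is 24.5%.
Origin Serara qualifies under the Galara–Serara agreement and 06.32 is covered: preferential rate Free applies instead.
Duty = $5,902.40 × 0% = $0.00.
Line 3 (71.54, Serara, 1,671 units, $162,003.45):
Base rate for 71.54 is 9%.
Origin Serara qualifies under the Galara–Serara agreement and 71.54 is covered: preferential rate 4.5% applies instead.
Duty = $162,003.45 × 4.5% = $7,290.16.
Total = $14,695.66 + $0.00 + $7,290.16 = $21,985.82.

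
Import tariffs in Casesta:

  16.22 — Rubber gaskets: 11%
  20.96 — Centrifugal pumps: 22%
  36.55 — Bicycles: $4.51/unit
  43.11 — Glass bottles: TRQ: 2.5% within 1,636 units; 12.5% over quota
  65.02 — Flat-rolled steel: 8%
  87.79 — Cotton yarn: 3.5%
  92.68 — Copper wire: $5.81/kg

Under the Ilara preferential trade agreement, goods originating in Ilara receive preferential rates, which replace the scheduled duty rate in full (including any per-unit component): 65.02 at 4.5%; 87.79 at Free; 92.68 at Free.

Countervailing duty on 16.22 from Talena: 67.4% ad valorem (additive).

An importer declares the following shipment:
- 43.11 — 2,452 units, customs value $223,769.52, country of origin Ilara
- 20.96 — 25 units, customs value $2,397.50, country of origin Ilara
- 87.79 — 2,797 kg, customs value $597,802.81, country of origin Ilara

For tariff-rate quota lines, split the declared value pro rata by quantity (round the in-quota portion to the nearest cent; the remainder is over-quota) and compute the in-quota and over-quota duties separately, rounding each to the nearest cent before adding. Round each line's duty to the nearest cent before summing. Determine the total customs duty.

Line 1 (43.11, Ilara, 2,452 units, $223,769.52):
Code 43.11 is under a tariff-rate quota (threshold 1,636 units). In-quota: 1,636 units at 2.5%; over-quota: 816 units at 12.5%.
Pro-rata value split: in-quota = $223,769.52 × 1,636/2,452 = $149,301.36; over-quota = $223,769.52 − $149,301.36 = $74,468.16.
In-quota duty = $149,301.36 × 2.5% = $3,732.53. Over-quota duty = $74,468.16 × 12.5% = $9,308.52.
Line duty = $3,732.53 + $9,308.52 = $13,041.05.
Line 2 (20.96, Ilara, 25 units, $2,397.50):
Base rate for 20.96 is 22%.
Origin Ilara is the FTA partner but 20.96 is not on the preference list; base rate stands.
Duty = $2,397.50 × 22% = $527.45.
Line 3 (87.79, Ilara, 2,797 kg, $597,802.81):
Base rate for 87.79 is 3.5%.
Origin Ilara qualifies under the Casesta–Ilara agreement and 87.79 is covered: preferential rate Free applies instead.
Duty = $597,802.81 × 0% = $0.00.
Total = $13,041.05 + $527.45 + $0.00 = $13,568.50.

$13,568.50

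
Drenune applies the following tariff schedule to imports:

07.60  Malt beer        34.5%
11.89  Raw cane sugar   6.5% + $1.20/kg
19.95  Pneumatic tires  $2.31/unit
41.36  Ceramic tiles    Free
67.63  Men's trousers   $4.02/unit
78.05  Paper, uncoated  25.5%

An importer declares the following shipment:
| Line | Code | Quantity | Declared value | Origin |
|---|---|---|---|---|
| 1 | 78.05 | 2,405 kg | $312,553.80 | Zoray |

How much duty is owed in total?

$79,701.22

Line 1 (78.05, Zoray, 2,405 kg, $312,553.80):
Base rate for 78.05 is 25.5%.
Duty = $312,553.80 × 25.5% = $79,701.22.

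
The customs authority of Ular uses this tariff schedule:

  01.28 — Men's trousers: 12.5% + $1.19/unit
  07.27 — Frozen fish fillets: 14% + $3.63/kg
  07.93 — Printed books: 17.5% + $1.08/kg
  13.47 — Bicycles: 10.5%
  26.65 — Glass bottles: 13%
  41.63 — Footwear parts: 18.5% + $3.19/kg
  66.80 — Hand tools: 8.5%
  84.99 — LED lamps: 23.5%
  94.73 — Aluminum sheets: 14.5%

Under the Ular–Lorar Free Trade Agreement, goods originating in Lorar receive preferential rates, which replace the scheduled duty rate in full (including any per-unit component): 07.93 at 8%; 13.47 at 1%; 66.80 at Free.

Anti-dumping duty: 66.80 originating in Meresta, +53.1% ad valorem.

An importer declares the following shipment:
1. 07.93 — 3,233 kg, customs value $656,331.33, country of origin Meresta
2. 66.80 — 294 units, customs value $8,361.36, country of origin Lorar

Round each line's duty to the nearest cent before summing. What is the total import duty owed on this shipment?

Line 1 (07.93, Meresta, 3,233 kg, $656,331.33):
Base rate for 07.93 is 17.5% + $1.08/kg.
07.93 has an FTA preferential rate, but origin Meresta is not Lorar; base rate stands.
Duty = $656,331.33 × 17.5% + 3,233 × $1.08 = $118,349.62.
Line 2 (66.80, Lorar, 294 units, $8,361.36):
Base rate for 66.80 is 8.5%.
Origin Lorar qualifies under the Ular–Lorar agreement and 66.80 is covered: preferential rate Free applies instead.
The additional-duty order on 66.80 targets Meresta, not Lorar; it does not apply.
Duty = $8,361.36 × 0% = $0.00.
Total = $118,349.62 + $0.00 = $118,349.62.

$118,349.62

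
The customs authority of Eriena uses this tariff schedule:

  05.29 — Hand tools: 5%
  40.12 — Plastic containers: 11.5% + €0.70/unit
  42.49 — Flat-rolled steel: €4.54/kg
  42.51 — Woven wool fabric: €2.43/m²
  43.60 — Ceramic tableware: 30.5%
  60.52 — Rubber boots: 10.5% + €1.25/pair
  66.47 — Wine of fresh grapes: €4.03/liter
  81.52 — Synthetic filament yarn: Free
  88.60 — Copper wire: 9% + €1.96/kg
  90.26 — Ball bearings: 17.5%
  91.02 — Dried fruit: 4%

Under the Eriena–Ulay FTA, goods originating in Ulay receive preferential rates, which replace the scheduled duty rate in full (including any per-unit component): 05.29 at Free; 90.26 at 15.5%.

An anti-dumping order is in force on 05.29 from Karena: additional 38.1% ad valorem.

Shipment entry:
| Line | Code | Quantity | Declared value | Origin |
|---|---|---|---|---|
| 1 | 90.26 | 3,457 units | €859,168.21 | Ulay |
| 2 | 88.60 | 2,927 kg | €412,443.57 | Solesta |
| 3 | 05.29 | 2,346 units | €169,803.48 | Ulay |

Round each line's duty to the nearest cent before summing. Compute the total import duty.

Line 1 (90.26, Ulay, 3,457 units, €859,168.21):
Base rate for 90.26 is 17.5%.
Origin Ulay qualifies under the Eriena–Ulay agreement and 90.26 is covered: preferential rate 15.5% applies instead.
Duty = €859,168.21 × 15.5% = €133,171.07.
Line 2 (88.60, Solesta, 2,927 kg, €412,443.57):
Base rate for 88.60 is 9% + €1.96/kg.
Duty = €412,443.57 × 9% + 2,927 × €1.96 = €42,856.84.
Line 3 (05.29, Ulay, 2,346 units, €169,803.48):
Base rate for 05.29 is 5%.
Origin Ulay qualifies under the Eriena–Ulay agreement and 05.29 is covered: preferential rate Free applies instead.
The additional-duty order on 05.29 targets Karena, not Ulay; it does not apply.
Duty = €169,803.48 × 0% = €0.00.
Total = €133,171.07 + €42,856.84 + €0.00 = €176,027.91.

€176,027.91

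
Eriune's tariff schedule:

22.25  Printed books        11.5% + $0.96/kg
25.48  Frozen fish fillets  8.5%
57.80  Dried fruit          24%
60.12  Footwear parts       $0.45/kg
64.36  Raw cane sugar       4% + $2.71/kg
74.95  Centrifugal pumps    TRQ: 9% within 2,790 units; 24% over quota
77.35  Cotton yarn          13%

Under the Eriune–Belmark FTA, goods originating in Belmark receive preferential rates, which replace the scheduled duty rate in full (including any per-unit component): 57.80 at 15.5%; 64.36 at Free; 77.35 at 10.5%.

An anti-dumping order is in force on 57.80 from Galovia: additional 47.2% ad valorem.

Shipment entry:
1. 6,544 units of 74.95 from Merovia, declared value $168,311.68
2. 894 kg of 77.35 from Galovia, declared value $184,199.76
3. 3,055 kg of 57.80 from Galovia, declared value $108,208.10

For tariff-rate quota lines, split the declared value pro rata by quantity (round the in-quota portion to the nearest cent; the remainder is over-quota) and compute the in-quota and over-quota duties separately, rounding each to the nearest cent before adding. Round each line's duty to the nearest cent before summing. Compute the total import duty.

Line 1 (74.95, Merovia, 6,544 units, $168,311.68):
Code 74.95 is under a tariff-rate quota (threshold 2,790 units). In-quota: 2,790 units at 9%; over-quota: 3,754 units at 24%.
Pro-rata value split: in-quota = $168,311.68 × 2,790/6,544 = $71,758.80; over-quota = $168,311.68 − $71,758.80 = $96,552.88.
In-quota duty = $71,758.80 × 9% = $6,458.29. Over-quota duty = $96,552.88 × 24% = $23,172.69.
Line duty = $6,458.29 + $23,172.69 = $29,630.98.
Line 2 (77.35, Galovia, 894 kg, $184,199.76):
Base rate for 77.35 is 13%.
77.35 has an FTA preferential rate, but origin Galovia is not Belmark; base rate stands.
Duty = $184,199.76 × 13% = $23,945.97.
Line 3 (57.80, Galovia, 3,055 kg, $108,208.10):
Base rate for 57.80 is 24%.
57.80 has an FTA preferential rate, but origin Galovia is not Belmark; base rate stands.
Additional duty on 57.80 from Galovia: +47.2%. Applied ad valorem rate: 24% + 47.2% = 71.2%.
Duty = $108,208.10 × 71.2% = $77,044.17.
Total = $29,630.98 + $23,945.97 + $77,044.17 = $130,621.12.

$130,621.12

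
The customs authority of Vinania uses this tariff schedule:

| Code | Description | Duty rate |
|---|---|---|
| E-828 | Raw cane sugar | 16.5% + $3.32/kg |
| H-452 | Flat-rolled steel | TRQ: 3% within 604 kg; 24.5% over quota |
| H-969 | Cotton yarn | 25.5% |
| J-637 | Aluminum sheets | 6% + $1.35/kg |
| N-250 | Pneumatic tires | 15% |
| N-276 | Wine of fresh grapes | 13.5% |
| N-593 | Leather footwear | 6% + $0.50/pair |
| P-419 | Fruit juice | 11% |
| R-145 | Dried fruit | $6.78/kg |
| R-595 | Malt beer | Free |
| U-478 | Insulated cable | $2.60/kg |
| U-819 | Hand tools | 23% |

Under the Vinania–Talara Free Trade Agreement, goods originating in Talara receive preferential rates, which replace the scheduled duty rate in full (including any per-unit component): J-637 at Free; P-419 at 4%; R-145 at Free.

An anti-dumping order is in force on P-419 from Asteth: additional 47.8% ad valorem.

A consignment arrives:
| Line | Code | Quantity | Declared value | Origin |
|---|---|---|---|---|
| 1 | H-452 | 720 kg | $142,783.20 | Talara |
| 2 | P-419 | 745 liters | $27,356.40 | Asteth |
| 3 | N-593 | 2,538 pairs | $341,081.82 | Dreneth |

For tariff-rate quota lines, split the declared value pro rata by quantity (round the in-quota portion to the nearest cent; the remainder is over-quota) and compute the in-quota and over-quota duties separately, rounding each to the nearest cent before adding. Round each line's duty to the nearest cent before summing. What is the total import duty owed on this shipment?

Line 1 (H-452, Talara, 720 kg, $142,783.20):
Code H-452 is under a tariff-rate quota (threshold 604 kg). In-quota: 604 kg at 3%; over-quota: 116 kg at 24.5%.
Pro-rata value split: in-quota = $142,783.20 × 604/720 = $119,779.24; over-quota = $142,783.20 − $119,779.24 = $23,003.96.
In-quota duty = $119,779.24 × 3% = $3,593.38. Over-quota duty = $23,003.96 × 24.5% = $5,635.97.
Line duty = $3,593.38 + $5,635.97 = $9,229.35.
Line 2 (P-419, Asteth, 745 liters, $27,356.40):
Base rate for P-419 is 11%.
P-419 has an FTA preferential rate, but origin Asteth is not Talara; base rate stands.
Additional duty on P-419 from Asteth: +47.8%. Applied ad valorem rate: 11% + 47.8% = 58.8%.
Duty = $27,356.40 × 58.8% = $16,085.56.
Line 3 (N-593, Dreneth, 2,538 pairs, $341,081.82):
Base rate for N-593 is 6% + $0.50/pair.
Duty = $341,081.82 × 6% + 2,538 × $0.50 = $21,733.91.
Total = $9,229.35 + $16,085.56 + $21,733.91 = $47,048.82.

$47,048.82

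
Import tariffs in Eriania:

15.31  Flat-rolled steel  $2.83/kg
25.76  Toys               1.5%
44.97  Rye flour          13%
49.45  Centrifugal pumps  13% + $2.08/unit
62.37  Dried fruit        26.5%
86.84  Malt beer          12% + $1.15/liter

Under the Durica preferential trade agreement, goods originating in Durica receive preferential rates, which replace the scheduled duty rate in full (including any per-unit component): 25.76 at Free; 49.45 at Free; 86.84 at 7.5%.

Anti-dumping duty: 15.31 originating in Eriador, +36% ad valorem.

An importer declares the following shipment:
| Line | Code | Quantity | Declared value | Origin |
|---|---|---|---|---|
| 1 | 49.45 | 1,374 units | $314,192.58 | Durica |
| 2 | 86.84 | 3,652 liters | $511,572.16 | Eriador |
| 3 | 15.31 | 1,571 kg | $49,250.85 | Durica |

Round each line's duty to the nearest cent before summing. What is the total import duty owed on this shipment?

Line 1 (49.45, Durica, 1,374 units, $314,192.58):
Base rate for 49.45 is 13% + $2.08/unit.
Origin Durica qualifies under the Eriania–Durica agreement and 49.45 is covered: preferential rate Free applies instead.
Duty = $314,192.58 × 0% = $0.00.
Line 2 (86.84, Eriador, 3,652 liters, $511,572.16):
Base rate for 86.84 is 12% + $1.15/liter.
86.84 has an FTA preferential rate, but origin Eriador is not Durica; base rate stands.
Duty = $511,572.16 × 12% + 3,652 × $1.15 = $65,588.46.
Line 3 (15.31, Durica, 1,571 kg, $49,250.85):
Base rate for 15.31 is $2.83/kg.
Origin Durica is the FTA partner but 15.31 is not on the preference list; base rate stands.
The additional-duty order on 15.31 targets Eriador, not Durica; it does not apply.
Duty = 1,571 × $2.83 = $4,445.93.
Total = $0.00 + $65,588.46 + $4,445.93 = $70,034.39.

$70,034.39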